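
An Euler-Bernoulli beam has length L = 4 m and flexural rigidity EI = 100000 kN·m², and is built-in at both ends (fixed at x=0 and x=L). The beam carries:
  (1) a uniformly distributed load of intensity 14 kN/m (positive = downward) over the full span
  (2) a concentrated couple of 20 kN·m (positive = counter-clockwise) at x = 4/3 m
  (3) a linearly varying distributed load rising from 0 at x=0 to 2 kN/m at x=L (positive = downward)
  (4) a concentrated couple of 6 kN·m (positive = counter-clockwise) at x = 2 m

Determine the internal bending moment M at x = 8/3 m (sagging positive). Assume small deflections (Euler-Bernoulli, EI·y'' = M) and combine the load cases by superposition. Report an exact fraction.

Load 1 — uniform load w=14 kN/m over full span:
  M_1 = wLx/2 - wL²/12 - wx²/2 = 14·4·(8/3)/2 - 14·4²/12 - 14·(8/3)²/2 = 56/9 kN·m
Load 2 — applied couple M₀=20 kN·m at a=4/3 m (b=L-a=8/3):
  M_2 = R_Ax - M_A - M₀  [x>a] with R_A=20/3, M_A=0 = (20/3)·(8/3) - 0 - 20 = -20/9 kN·m
Load 3 — triangular load w₀=2 kN/m (0→w₀ over full span):
  M_3 = 3w₀Lx/20 - w₀L²/30 - w₀x³/(6L) = 3·2·4·(8/3)/20 - 2·4²/30 - 2·(8/3)³/(6·4) = 224/405 kN·m
Load 4 — applied couple M₀=6 kN·m at a=2 m (b=L-a=2):
  M_4 = R_Ax - M_A - M₀  [x>a] with R_A=9/4, M_A=3/2 = (9/4)·(8/3) - (3/2) - 6 = -3/2 kN·m
Superposition: M = Σ M_i = 2473/810 kN·m ≈ 3.053086 kN·m

M(8/3) = 2473/810 kN·m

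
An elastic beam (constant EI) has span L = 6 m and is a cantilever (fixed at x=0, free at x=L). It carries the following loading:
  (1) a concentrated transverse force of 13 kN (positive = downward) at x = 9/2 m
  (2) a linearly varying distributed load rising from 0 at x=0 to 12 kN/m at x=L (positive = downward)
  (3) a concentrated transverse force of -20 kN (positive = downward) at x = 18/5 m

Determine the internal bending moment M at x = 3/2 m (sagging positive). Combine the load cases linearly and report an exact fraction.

M(3/2) = -705/8 kN·m

Load 1 — point force P=13 kN at a=9/2 m (b=L-a=3/2):
  M_1 = -P(a-x)  [x≤a] = -13·((9/2)-(3/2)) = -39 kN·m
Load 2 — triangular load w₀=12 kN/m (0→w₀ over full span):
  M_2 = w₀Lx/2 - w₀L²/3 - w₀x³/(6L) = 12·6·(3/2)/2 - 12·6²/3 - 12·(3/2)³/(6·6) = -729/8 kN·m
Load 3 — point force P=-20 kN at a=18/5 m (b=L-a=12/5):
  M_3 = -P(a-x)  [x≤a] = -(-20)·((18/5)-(3/2)) = 42 kN·m
Superposition: M = Σ M_i = -705/8 kN·m ≈ -88.125000 kN·m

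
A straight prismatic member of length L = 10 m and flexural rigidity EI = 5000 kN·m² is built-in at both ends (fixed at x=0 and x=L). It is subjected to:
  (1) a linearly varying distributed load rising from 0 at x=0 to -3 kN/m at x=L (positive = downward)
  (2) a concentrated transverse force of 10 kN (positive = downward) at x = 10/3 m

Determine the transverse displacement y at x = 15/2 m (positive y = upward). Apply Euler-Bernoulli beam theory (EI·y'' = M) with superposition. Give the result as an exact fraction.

Load 1 — triangular load w₀=-3 kN/m (0→w₀ over full span):
  y_1 = -w₀x²(L-x)²(x+2L)/(120LEI) = -(-3)·(15/2)²·(10-(15/2))²·((15/2)+2·10)/(120·10·5000) = 99/20480 m
Load 2 — point force P=10 kN at a=10/3 m (b=L-a=20/3):
  y_2 = -Pa²(L-x)²(3bL-(3b+a)(L-x))/(6L³EI)  [x>a] = -10·(10/3)²·(10-(15/2))²·(3·(20/3)·10-(3·(20/3)+(10/3))·(10-(15/2)))/(6·10³·5000) = -17/5184 m
Superposition: y = Σ y_i = 2579/1658880 m ≈ 0.001555 m

y(15/2) = 2579/1658880 m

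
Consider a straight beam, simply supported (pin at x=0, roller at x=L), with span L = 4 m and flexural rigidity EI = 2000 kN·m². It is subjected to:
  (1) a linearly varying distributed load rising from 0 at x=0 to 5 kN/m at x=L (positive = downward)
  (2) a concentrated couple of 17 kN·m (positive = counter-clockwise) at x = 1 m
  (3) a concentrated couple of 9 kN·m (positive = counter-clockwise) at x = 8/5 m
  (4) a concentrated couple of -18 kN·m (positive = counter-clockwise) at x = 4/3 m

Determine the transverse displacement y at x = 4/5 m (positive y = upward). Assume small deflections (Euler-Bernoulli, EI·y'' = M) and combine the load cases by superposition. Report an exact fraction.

Load 1 — triangular load w₀=5 kN/m (0→w₀ over full span):
  y_1 = -w₀x(7L⁴-10L²x²+3x⁴)/(360LEI) = -5·(4/5)·(7·4⁴-10·4²·(4/5)²+3·(4/5)⁴)/(360·4·2000) = -2752/1171875 m
Load 2 — applied couple M₀=17 kN·m at a=1 m (b=L-a=3):
  y_2 = (M₀x³/(6L)+C₁x)/EI  [x≤a] with C₁=M₀(3b²-L²)/(6L)=187/24 = (17·(4/5)³/(6·4)+(187/24)·(4/5))/2000 = 1649/500000 m
Load 3 — applied couple M₀=9 kN·m at a=8/5 m (b=L-a=12/5):
  y_3 = (M₀x³/(6L)+C₁x)/EI  [x≤a] with C₁=M₀(3b²-L²)/(6L)=12/25 = (9·(4/5)³/(6·4)+(12/25)·(4/5))/2000 = 9/31250 m
Load 4 — applied couple M₀=-18 kN·m at a=4/3 m (b=L-a=8/3):
  y_4 = (M₀x³/(6L)+C₁x)/EI  [x≤a] with C₁=M₀(3b²-L²)/(6L)=-4 = ((-18)·(4/5)³/(6·4)+(-4)·(4/5))/2000 = -28/15625 m
Superposition: y = Σ y_i = -20789/37500000 m ≈ -0.000554 m

y(4/5) = -20789/37500000 m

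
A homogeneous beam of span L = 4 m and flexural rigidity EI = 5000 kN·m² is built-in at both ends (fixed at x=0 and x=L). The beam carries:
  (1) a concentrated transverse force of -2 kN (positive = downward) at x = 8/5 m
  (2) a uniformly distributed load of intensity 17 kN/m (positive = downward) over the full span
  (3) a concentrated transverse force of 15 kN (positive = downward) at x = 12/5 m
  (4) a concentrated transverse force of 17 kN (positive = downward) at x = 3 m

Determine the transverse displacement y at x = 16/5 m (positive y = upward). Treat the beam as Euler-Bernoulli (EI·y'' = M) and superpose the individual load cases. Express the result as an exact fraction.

Load 1 — point force P=-2 kN at a=8/5 m (b=L-a=12/5):
  y_1 = -Pa²(L-x)²(3bL-(3b+a)(L-x))/(6L³EI)  [x>a] = -(-2)·(8/5)²·(4-(16/5))²·(3·(12/5)·4-(3·(12/5)+(8/5))·(4-(16/5)))/(6·4³·5000) = 1088/29296875 m
Load 2 — uniform load w=17 kN/m over full span:
  y_2 = -wx²(L-x)²/(24EI) = -17·(16/5)²·(4-(16/5))²/(24·5000) = -1088/1171875 m
Load 3 — point force P=15 kN at a=12/5 m (b=L-a=8/5):
  y_3 = -Pa²(L-x)²(3bL-(3b+a)(L-x))/(6L³EI)  [x>a] = -15·(12/5)²·(4-(16/5))²·(3·(8/5)·4-(3·(8/5)+(12/5))·(4-(16/5)))/(6·4³·5000) = -756/1953125 m
Load 4 — point force P=17 kN at a=3 m (b=L-a=1):
  y_4 = -Pa²(L-x)²(3bL-(3b+a)(L-x))/(6L³EI)  [x>a] = -17·3²·(4-(16/5))²·(3·1·4-(3·1+3)·(4-(16/5)))/(6·4³·5000) = -459/1250000 m
Superposition: y = Σ y_i = -257119/156250000 m ≈ -0.001646 m

y(16/5) = -257119/156250000 m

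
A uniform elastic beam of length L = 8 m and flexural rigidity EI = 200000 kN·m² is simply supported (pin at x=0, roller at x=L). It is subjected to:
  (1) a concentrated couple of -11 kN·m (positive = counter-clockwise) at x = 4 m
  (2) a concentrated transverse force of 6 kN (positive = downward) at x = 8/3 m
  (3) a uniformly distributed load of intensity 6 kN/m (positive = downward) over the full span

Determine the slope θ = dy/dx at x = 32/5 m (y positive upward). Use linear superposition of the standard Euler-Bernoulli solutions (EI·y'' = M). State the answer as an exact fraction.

θ(32/5) = 403939/675000000 rad

Load 1 — applied couple M₀=-11 kN·m at a=4 m (b=L-a=4):
  θ_1 = (M₀x²/(2L)-M₀(x-a)+C₁)/EI  [x>a] with C₁=M₀(3b²-L²)/(6L)=11/3 = ((-11)·(32/5)²/(2·8)-(-11)·((32/5)-4)+(11/3))/200000 = 143/15000000 rad
Load 2 — point force P=6 kN at a=8/3 m (b=L-a=16/3):
  θ_2 = -Pa(2L²-6Lx+3x²+a²)/(6LEI)  [x>a] = -6·(8/3)·(2·8²-6·8·(32/5)+3·(32/5)²+(8/3)²)/(6·8·200000) = 173/2109375 rad
Load 3 — uniform load w=6 kN/m over full span:
  θ_3 = -w(L³-6Lx²+4x³)/(24EI) = -6·(8³-6·8·(32/5)²+4·(32/5)³)/(24·200000) = 198/390625 rad
Superposition: θ = Σ θ_i = 403939/675000000 rad ≈ 0.000598 rad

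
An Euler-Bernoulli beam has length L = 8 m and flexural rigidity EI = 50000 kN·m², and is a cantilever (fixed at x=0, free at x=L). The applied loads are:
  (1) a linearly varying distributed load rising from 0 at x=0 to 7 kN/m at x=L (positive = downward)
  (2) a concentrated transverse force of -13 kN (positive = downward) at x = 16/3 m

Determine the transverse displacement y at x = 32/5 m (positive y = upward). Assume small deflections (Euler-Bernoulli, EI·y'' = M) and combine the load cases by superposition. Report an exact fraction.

y(32/5) = -83745152/3955078125 m

Load 1 — triangular load w₀=7 kN/m (0→w₀ over full span):
  y_1 = (w₀Lx³/12-w₀L²x²/6-w₀x⁵/(120L))/EI = (7·8·(32/5)³/12-7·8²·(32/5)²/6-7·(32/5)⁵/(120·8))/50000 = -5605376/146484375 m
Load 2 — point force P=-13 kN at a=16/3 m (b=L-a=8/3):
  y_2 = -Pa²(3x-a)/(6EI)  [x>a] = -(-13)·(16/3)²·(3·(32/5)-(16/3))/(6·50000) = 21632/1265625 m
Superposition: y = Σ y_i = -83745152/3955078125 m ≈ -0.021174 m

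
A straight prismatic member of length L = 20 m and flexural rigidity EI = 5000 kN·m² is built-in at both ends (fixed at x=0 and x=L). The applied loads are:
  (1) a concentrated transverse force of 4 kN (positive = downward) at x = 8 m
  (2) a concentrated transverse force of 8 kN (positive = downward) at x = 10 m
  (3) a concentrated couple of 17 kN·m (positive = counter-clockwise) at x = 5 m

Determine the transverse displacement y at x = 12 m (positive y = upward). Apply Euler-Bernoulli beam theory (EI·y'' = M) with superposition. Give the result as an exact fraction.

Load 1 — point force P=4 kN at a=8 m (b=L-a=12):
  y_1 = -Pa²(L-x)²(3bL-(3b+a)(L-x))/(6L³EI)  [x>a] = -4·8²·(20-12)²·(3·12·20-(3·12+8)·(20-12))/(6·20³·5000) = -5888/234375 m
Load 2 — point force P=8 kN at a=10 m (b=L-a=10):
  y_2 = -Pa²(L-x)²(3bL-(3b+a)(L-x))/(6L³EI)  [x>a] = -8·10²·(20-12)²·(3·10·20-(3·10+10)·(20-12))/(6·20³·5000) = -112/1875 m
Load 3 — applied couple M₀=17 kN·m at a=5 m (b=L-a=15):
  y_3 = (R_Ax³/6 - M_Ax²/2 - M₀(x-a)²/2)/EI  [x>a] with R_A=153/160, M_A=-51/16 = ((153/160)·12³/6 - (-51/16)·12²/2 - 17·(12-5)²/2)/5000 = 221/12500 m
Superposition: y = Σ y_i = -62977/937500 m ≈ -0.067175 m

y(12) = -62977/937500 m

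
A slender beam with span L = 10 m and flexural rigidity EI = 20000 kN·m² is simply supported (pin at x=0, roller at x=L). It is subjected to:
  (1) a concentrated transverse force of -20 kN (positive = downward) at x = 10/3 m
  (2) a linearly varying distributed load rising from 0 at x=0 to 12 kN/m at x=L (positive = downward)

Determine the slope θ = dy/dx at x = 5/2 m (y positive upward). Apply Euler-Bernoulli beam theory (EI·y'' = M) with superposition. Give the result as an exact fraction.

θ(5/2) = -18869/4147200 rad

Load 1 — point force P=-20 kN at a=10/3 m (b=L-a=20/3):
  θ_1 = -Pb(L²-b²-3x²)/(6LEI)  [x≤a] = -(-20)·(20/3)·(10²-(20/3)²-3·(5/2)²)/(6·10·20000) = 53/12960 rad
Load 2 — triangular load w₀=12 kN/m (0→w₀ over full span):
  θ_2 = -w₀(7L⁴-30L²x²+15x⁴)/(360LEI) = -12·(7·10⁴-30·10²·(5/2)²+15·(5/2)⁴)/(360·10·20000) = -1327/153600 rad
Superposition: θ = Σ θ_i = -18869/4147200 rad ≈ -0.004550 rad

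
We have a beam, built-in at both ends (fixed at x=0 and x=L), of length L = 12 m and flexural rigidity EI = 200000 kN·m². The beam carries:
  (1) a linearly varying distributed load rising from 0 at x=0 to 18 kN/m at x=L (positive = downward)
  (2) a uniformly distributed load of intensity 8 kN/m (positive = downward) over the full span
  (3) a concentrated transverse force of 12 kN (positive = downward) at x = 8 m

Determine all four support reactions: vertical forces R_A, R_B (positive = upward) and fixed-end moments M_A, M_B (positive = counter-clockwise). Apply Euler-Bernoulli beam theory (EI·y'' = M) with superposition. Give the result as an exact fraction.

Load 1 — triangular load w₀=18 kN/m (0→w₀ over full span):
  R_A = 3w₀L/20 = 3·18·12/20 = 162/5 kN
  M_A = w₀L²/30 = 18·12²/30 = 432/5 kN·m
  R_B = 7w₀L/20 = 7·18·12/20 = 378/5 kN
  M_B = -w₀L²/20 = -18·12²/20 = -648/5 kN·m
Load 2 — uniform load w=8 kN/m over full span:
  R_A = wL/2 = 8·12/2 = 48 kN
  M_A = wL²/12 = 8·12²/12 = 96 kN·m
  R_B = wL/2 = 8·12/2 = 48 kN
  M_B = -wL²/12 = -8·12²/12 = -96 kN·m
Load 3 — point force P=12 kN at a=8 m (b=L-a=4):
  R_A = Pb²(3a+b)/L³ = 12·4²·(3·8+4)/12³ = 28/9 kN
  M_A = Pab²/L² = 12·8·4²/12² = 32/3 kN·m
  R_B = Pa²(a+3b)/L³ = 12·8²·(8+3·4)/12³ = 80/9 kN
  M_B = -Pa²b/L² = -12·8²·4/12² = -64/3 kN·m
Superposition: R_A = 3758/45 kN, M_A = 2896/15 kN·m, R_B = 5962/45 kN, M_B = -3704/15 kN·m

R_A = 3758/45 kN, M_A = 2896/15 kN·m, R_B = 5962/45 kN, M_B = -3704/15 kN·m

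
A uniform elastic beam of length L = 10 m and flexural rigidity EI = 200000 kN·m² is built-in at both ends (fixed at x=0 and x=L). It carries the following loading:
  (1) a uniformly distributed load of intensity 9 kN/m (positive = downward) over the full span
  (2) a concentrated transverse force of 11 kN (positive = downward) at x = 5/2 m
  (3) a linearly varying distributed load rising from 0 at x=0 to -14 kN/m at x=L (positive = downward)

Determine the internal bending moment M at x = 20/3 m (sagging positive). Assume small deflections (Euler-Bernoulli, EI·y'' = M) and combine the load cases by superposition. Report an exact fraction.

M(20/3) = 3565/2592 kN·m

Load 1 — uniform load w=9 kN/m over full span:
  M_1 = wLx/2 - wL²/12 - wx²/2 = 9·10·(20/3)/2 - 9·10²/12 - 9·(20/3)²/2 = 25 kN·m
Load 2 — point force P=11 kN at a=5/2 m (b=L-a=15/2):
  M_2 = Pa²(a+3b)(L-x)/L³ - Pa²b/L²  [x>a] = 11·(5/2)²·((5/2)+3·(15/2))·(10-(20/3))/10³ - 11·(5/2)²·(15/2)/10² = 55/96 kN·m
Load 3 — triangular load w₀=-14 kN/m (0→w₀ over full span):
  M_3 = 3w₀Lx/20 - w₀L²/30 - w₀x³/(6L) = 3·(-14)·10·(20/3)/20 - (-14)·10²/30 - (-14)·(20/3)³/(6·10) = -1960/81 kN·m
Superposition: M = Σ M_i = 3565/2592 kN·m ≈ 1.375386 kN·m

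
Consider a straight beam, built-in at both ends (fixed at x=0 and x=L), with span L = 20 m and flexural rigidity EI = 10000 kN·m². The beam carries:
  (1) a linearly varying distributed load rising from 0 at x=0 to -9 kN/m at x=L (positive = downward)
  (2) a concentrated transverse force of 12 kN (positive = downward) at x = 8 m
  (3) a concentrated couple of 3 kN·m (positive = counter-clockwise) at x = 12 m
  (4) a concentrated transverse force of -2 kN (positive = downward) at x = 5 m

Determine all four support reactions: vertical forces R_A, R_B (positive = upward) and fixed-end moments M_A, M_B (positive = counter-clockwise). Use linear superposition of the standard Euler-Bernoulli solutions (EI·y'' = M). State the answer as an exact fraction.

Load 1 — triangular load w₀=-9 kN/m (0→w₀ over full span):
  R_A = 3w₀L/20 = 3·(-9)·20/20 = -27 kN
  M_A = w₀L²/30 = (-9)·20²/30 = -120 kN·m
  R_B = 7w₀L/20 = 7·(-9)·20/20 = -63 kN
  M_B = -w₀L²/20 = -(-9)·20²/20 = 180 kN·m
Load 2 — point force P=12 kN at a=8 m (b=L-a=12):
  R_A = Pb²(3a+b)/L³ = 12·12²·(3·8+12)/20³ = 972/125 kN
  M_A = Pab²/L² = 12·8·12²/20² = 864/25 kN·m
  R_B = Pa²(a+3b)/L³ = 12·8²·(8+3·12)/20³ = 528/125 kN
  M_B = -Pa²b/L² = -12·8²·12/20² = -576/25 kN·m
Load 3 — applied couple M₀=3 kN·m at a=12 m (b=L-a=8):
  R_A = 6M₀ab/L³ = 6·3·12·8/20³ = 27/125 kN
  M_A = M₀b(2a-b)/L² = 3·8·(2·12-8)/20² = 24/25 kN·m
  R_B = -6M₀ab/L³ = -6·3·12·8/20³ = -27/125 kN
  M_B = M₀a(2b-a)/L² = 3·12·(2·8-12)/20² = 9/25 kN·m
Load 4 — point force P=-2 kN at a=5 m (b=L-a=15):
  R_A = Pb²(3a+b)/L³ = (-2)·15²·(3·5+15)/20³ = -27/16 kN
  M_A = Pab²/L² = (-2)·5·15²/20² = -45/8 kN·m
  R_B = Pa²(a+3b)/L³ = (-2)·5²·(5+3·15)/20³ = -5/16 kN
  M_B = -Pa²b/L² = -(-2)·5²·15/20² = 15/8 kN·m
Superposition: R_A = -41391/2000 kN, M_A = -18021/200 kN·m, R_B = -118609/2000 kN, M_B = 31839/200 kN·m

R_A = -41391/2000 kN, M_A = -18021/200 kN·m, R_B = -118609/2000 kN, M_B = 31839/200 kN·m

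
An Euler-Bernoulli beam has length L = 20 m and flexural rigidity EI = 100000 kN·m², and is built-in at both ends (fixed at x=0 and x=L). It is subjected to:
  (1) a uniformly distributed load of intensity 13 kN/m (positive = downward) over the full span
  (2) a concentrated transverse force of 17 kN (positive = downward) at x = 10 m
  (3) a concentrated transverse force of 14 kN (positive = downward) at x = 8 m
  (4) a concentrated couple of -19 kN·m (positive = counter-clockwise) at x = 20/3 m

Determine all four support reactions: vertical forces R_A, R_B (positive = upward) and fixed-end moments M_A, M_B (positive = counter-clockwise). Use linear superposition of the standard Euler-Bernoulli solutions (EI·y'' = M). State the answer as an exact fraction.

Load 1 — uniform load w=13 kN/m over full span:
  R_A = wL/2 = 13·20/2 = 130 kN
  M_A = wL²/12 = 13·20²/12 = 1300/3 kN·m
  R_B = wL/2 = 13·20/2 = 130 kN
  M_B = -wL²/12 = -13·20²/12 = -1300/3 kN·m
Load 2 — point force P=17 kN at a=10 m (b=L-a=10):
  R_A = Pb²(3a+b)/L³ = 17·10²·(3·10+10)/20³ = 17/2 kN
  M_A = Pab²/L² = 17·10·10²/20² = 85/2 kN·m
  R_B = Pa²(a+3b)/L³ = 17·10²·(10+3·10)/20³ = 17/2 kN
  M_B = -Pa²b/L² = -17·10²·10/20² = -85/2 kN·m
Load 3 — point force P=14 kN at a=8 m (b=L-a=12):
  R_A = Pb²(3a+b)/L³ = 14·12²·(3·8+12)/20³ = 1134/125 kN
  M_A = Pab²/L² = 14·8·12²/20² = 1008/25 kN·m
  R_B = Pa²(a+3b)/L³ = 14·8²·(8+3·12)/20³ = 616/125 kN
  M_B = -Pa²b/L² = -14·8²·12/20² = -672/25 kN·m
Load 4 — applied couple M₀=-19 kN·m at a=20/3 m (b=L-a=40/3):
  R_A = 6M₀ab/L³ = 6·(-19)·(20/3)·(40/3)/20³ = -19/15 kN
  M_A = M₀b(2a-b)/L² = (-19)·(40/3)·(2·(20/3)-(40/3))/20² = 0 kN·m
  R_B = -6M₀ab/L³ = -6·(-19)·(20/3)·(40/3)/20³ = 19/15 kN
  M_B = M₀a(2b-a)/L² = (-19)·(20/3)·(2·(40/3)-(20/3))/20² = -19/3 kN·m
Superposition: R_A = 109729/750 kN, M_A = 77423/150 kN·m, R_B = 108521/750 kN, M_B = -76357/150 kN·m

R_A = 109729/750 kN, M_A = 77423/150 kN·m, R_B = 108521/750 kN, M_B = -76357/150 kN·m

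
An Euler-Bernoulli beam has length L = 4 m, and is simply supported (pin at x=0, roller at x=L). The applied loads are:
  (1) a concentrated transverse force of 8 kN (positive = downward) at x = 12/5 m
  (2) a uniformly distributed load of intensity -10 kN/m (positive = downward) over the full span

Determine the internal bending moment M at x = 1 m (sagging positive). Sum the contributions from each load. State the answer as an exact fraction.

Load 1 — point force P=8 kN at a=12/5 m (b=L-a=8/5):
  M_1 = Pbx/L  [x≤a] = 8·(8/5)·1/4 = 16/5 kN·m
Load 2 — uniform load w=-10 kN/m over full span:
  M_2 = wx(L-x)/2 = (-10)·1·(4-1)/2 = -15 kN·m
Superposition: M = Σ M_i = -59/5 kN·m ≈ -11.800000 kN·m

M(1) = -59/5 kN·m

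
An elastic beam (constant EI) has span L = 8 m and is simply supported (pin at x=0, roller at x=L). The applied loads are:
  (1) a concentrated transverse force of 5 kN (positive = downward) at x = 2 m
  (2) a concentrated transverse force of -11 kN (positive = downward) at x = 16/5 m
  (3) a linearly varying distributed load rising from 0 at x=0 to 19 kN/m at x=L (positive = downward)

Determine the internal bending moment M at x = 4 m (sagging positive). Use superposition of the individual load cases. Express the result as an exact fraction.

Load 1 — point force P=5 kN at a=2 m (b=L-a=6):
  M_1 = Pa(L-x)/L  [x>a] = 5·2·(8-4)/8 = 5 kN·m
Load 2 — point force P=-11 kN at a=16/5 m (b=L-a=24/5):
  M_2 = Pa(L-x)/L  [x>a] = (-11)·(16/5)·(8-4)/8 = -88/5 kN·m
Load 3 — triangular load w₀=19 kN/m (0→w₀ over full span):
  M_3 = w₀Lx/6 - w₀x³/(6L) = 19·8·4/6 - 19·4³/(6·8) = 76 kN·m
Superposition: M = Σ M_i = 317/5 kN·m ≈ 63.400000 kN·m

M(4) = 317/5 kN·m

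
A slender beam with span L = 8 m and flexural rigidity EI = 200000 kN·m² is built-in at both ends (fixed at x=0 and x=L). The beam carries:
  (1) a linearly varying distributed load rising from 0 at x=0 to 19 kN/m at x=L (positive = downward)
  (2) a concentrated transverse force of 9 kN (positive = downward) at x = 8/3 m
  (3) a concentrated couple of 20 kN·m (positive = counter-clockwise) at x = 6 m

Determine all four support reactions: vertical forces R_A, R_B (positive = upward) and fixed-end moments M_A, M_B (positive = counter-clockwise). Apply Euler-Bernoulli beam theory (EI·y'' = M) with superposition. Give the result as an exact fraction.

Load 1 — triangular load w₀=19 kN/m (0→w₀ over full span):
  R_A = 3w₀L/20 = 3·19·8/20 = 114/5 kN
  M_A = w₀L²/30 = 19·8²/30 = 608/15 kN·m
  R_B = 7w₀L/20 = 7·19·8/20 = 266/5 kN
  M_B = -w₀L²/20 = -19·8²/20 = -304/5 kN·m
Load 2 — point force P=9 kN at a=8/3 m (b=L-a=16/3):
  R_A = Pb²(3a+b)/L³ = 9·(16/3)²·(3·(8/3)+(16/3))/8³ = 20/3 kN
  M_A = Pab²/L² = 9·(8/3)·(16/3)²/8² = 32/3 kN·m
  R_B = Pa²(a+3b)/L³ = 9·(8/3)²·((8/3)+3·(16/3))/8³ = 7/3 kN
  M_B = -Pa²b/L² = -9·(8/3)²·(16/3)/8² = -16/3 kN·m
Load 3 — applied couple M₀=20 kN·m at a=6 m (b=L-a=2):
  R_A = 6M₀ab/L³ = 6·20·6·2/8³ = 45/16 kN
  M_A = M₀b(2a-b)/L² = 20·2·(2·6-2)/8² = 25/4 kN·m
  R_B = -6M₀ab/L³ = -6·20·6·2/8³ = -45/16 kN
  M_B = M₀a(2b-a)/L² = 20·6·(2·2-6)/8² = -15/4 kN·m
Superposition: R_A = 7747/240 kN, M_A = 1149/20 kN·m, R_B = 12653/240 kN, M_B = -4193/60 kN·m

R_A = 7747/240 kN, M_A = 1149/20 kN·m, R_B = 12653/240 kN, M_B = -4193/60 kN·m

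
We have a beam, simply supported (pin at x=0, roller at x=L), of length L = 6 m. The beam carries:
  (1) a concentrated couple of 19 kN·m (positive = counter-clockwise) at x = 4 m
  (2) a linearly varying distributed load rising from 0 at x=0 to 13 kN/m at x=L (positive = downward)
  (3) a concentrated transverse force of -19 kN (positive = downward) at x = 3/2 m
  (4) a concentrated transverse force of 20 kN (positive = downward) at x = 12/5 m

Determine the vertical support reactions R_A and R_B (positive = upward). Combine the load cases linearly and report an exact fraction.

Load 1 — applied couple M₀=19 kN·m at a=4 m (b=L-a=2):
  R_A = M₀/L = 19/6 kN
  R_B = -M₀/L = -19/6 kN
Load 2 — triangular load w₀=13 kN/m (0→w₀ over full span):
  R_A = w₀L/6 = 13·6/6 = 13 kN
  R_B = w₀L/3 = 13·6/3 = 26 kN
Load 3 — point force P=-19 kN at a=3/2 m (b=L-a=9/2):
  R_A = Pb/L = (-19)·(9/2)/6 = -57/4 kN
  R_B = Pa/L = (-19)·(3/2)/6 = -19/4 kN
Load 4 — point force P=20 kN at a=12/5 m (b=L-a=18/5):
  R_A = Pb/L = 20·(18/5)/6 = 12 kN
  R_B = Pa/L = 20·(12/5)/6 = 8 kN
Superposition: R_A = 167/12 kN, R_B = 313/12 kN

R_A = 167/12 kN, R_B = 313/12 kN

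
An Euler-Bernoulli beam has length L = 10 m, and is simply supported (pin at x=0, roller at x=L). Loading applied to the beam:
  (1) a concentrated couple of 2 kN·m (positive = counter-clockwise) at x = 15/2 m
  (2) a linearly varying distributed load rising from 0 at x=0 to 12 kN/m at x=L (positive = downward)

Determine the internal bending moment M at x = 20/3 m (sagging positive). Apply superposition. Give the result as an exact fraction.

Load 1 — applied couple M₀=2 kN·m at a=15/2 m (b=L-a=5/2):
  M_1 = M₀x/L  [x≤a] = 2·(20/3)/10 = 4/3 kN·m
Load 2 — triangular load w₀=12 kN/m (0→w₀ over full span):
  M_2 = w₀Lx/6 - w₀x³/(6L) = 12·10·(20/3)/6 - 12·(20/3)³/(6·10) = 2000/27 kN·m
Superposition: M = Σ M_i = 2036/27 kN·m ≈ 75.407407 kN·m

M(20/3) = 2036/27 kN·m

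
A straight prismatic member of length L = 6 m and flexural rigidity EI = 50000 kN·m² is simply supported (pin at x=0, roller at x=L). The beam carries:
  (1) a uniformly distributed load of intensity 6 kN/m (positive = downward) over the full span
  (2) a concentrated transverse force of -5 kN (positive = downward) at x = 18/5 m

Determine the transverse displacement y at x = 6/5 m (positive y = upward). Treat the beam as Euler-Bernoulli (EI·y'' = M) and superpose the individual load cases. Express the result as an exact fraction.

Load 1 — uniform load w=6 kN/m over full span:
  y_1 = -wx(L³-2Lx²+x³)/(24EI) = -6·(6/5)·(6³-2·6·(6/5)²+(6/5)³)/(24·50000) = -2349/1953125 m
Load 2 — point force P=-5 kN at a=18/5 m (b=L-a=12/5):
  y_2 = -Pbx(L²-b²-x²)/(6LEI)  [x≤a] = -(-5)·(12/5)·(6/5)·(6²-(12/5)²-(6/5)²)/(6·6·50000) = 18/78125 m
Superposition: y = Σ y_i = -1899/1953125 m ≈ -0.000972 m

y(6/5) = -1899/1953125 m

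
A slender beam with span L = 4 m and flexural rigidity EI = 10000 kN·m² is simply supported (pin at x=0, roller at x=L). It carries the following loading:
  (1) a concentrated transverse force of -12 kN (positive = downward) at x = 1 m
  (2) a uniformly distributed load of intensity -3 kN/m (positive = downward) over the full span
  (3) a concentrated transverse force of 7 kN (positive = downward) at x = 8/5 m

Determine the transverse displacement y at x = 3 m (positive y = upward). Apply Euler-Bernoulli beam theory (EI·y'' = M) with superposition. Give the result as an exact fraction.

Load 1 — point force P=-12 kN at a=1 m (b=L-a=3):
  y_1 = -Pa(L-x)(2Lx-a²-x²)/(6LEI)  [x>a] = -(-12)·1·(4-3)·(2·4·3-1²-3²)/(6·4·10000) = 7/10000 m
Load 2 — uniform load w=-3 kN/m over full span:
  y_2 = -wx(L³-2Lx²+x³)/(24EI) = -(-3)·3·(4³-2·4·3²+3³)/(24·10000) = 57/80000 m
Load 3 — point force P=7 kN at a=8/5 m (b=L-a=12/5):
  y_3 = -Pa(L-x)(2Lx-a²-x²)/(6LEI)  [x>a] = -7·(8/5)·(4-3)·(2·4·3-(8/5)²-3²)/(6·4·10000) = -2177/3750000 m
Superposition: y = Σ y_i = 24959/30000000 m ≈ 0.000832 m

y(3) = 24959/30000000 m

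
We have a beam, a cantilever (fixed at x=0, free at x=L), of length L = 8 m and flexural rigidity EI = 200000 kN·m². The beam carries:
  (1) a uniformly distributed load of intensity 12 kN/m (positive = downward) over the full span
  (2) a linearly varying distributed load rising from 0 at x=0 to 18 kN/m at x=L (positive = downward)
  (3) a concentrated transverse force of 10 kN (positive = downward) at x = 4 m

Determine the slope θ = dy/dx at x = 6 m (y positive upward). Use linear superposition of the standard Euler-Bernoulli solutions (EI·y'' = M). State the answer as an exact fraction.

θ(6) = -887/80000 rad

Load 1 — uniform load w=12 kN/m over full span:
  θ_1 = -wx(x²-3Lx+3L²)/(6EI) = -12·6·(6²-3·8·6+3·8²)/(6·200000) = -63/12500 rad
Load 2 — triangular load w₀=18 kN/m (0→w₀ over full span):
  θ_2 = (w₀Lx²/4-w₀L²x/3-w₀x⁴/(24L))/EI = (18·8·6²/4-18·8²·6/3-18·6⁴/(24·8))/200000 = -2259/400000 rad
Load 3 — point force P=10 kN at a=4 m (b=L-a=4):
  θ_3 = -Pa²/(2EI)  [x>a] = -10·4²/(2·200000) = -1/2500 rad
Superposition: θ = Σ θ_i = -887/80000 rad ≈ -0.011088 rad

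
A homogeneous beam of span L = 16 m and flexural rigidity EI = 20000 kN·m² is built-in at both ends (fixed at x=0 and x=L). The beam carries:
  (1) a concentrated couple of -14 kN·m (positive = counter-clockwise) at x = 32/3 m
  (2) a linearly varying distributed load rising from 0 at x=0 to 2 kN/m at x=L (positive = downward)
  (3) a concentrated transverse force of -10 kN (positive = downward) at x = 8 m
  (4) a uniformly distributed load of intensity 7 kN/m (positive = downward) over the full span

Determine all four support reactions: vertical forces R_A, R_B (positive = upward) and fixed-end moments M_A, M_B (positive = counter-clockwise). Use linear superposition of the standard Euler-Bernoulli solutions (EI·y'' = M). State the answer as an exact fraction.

R_A = 1639/30 kN, M_A = 2126/15 kN·m, R_B = 1901/30 kN, M_B = -2324/15 kN·m

Load 1 — applied couple M₀=-14 kN·m at a=32/3 m (b=L-a=16/3):
  R_A = 6M₀ab/L³ = 6·(-14)·(32/3)·(16/3)/16³ = -7/6 kN
  M_A = M₀b(2a-b)/L² = (-14)·(16/3)·(2·(32/3)-(16/3))/16² = -14/3 kN·m
  R_B = -6M₀ab/L³ = -6·(-14)·(32/3)·(16/3)/16³ = 7/6 kN
  M_B = M₀a(2b-a)/L² = (-14)·(32/3)·(2·(16/3)-(32/3))/16² = 0 kN·m
Load 2 — triangular load w₀=2 kN/m (0→w₀ over full span):
  R_A = 3w₀L/20 = 3·2·16/20 = 24/5 kN
  M_A = w₀L²/30 = 2·16²/30 = 256/15 kN·m
  R_B = 7w₀L/20 = 7·2·16/20 = 56/5 kN
  M_B = -w₀L²/20 = -2·16²/20 = -128/5 kN·m
Load 3 — point force P=-10 kN at a=8 m (b=L-a=8):
  R_A = Pb²(3a+b)/L³ = (-10)·8²·(3·8+8)/16³ = -5 kN
  M_A = Pab²/L² = (-10)·8·8²/16² = -20 kN·m
  R_B = Pa²(a+3b)/L³ = (-10)·8²·(8+3·8)/16³ = -5 kN
  M_B = -Pa²b/L² = -(-10)·8²·8/16² = 20 kN·m
Load 4 — uniform load w=7 kN/m over full span:
  R_A = wL/2 = 7·16/2 = 56 kN
  M_A = wL²/12 = 7·16²/12 = 448/3 kN·m
  R_B = wL/2 = 7·16/2 = 56 kN
  M_B = -wL²/12 = -7·16²/12 = -448/3 kN·m
Superposition: R_A = 1639/30 kN, M_A = 2126/15 kN·m, R_B = 1901/30 kN, M_B = -2324/15 kN·m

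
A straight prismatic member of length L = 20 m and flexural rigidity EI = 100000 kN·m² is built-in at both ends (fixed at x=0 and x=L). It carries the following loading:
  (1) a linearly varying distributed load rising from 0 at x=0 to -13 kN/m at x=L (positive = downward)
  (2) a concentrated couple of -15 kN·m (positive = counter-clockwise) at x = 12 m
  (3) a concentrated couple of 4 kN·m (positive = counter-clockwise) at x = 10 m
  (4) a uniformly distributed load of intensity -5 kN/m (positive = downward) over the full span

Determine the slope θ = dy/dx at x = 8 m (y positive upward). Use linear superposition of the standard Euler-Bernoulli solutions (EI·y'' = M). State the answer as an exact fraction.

θ(8) = 1297/312500 rad

Load 1 — triangular load w₀=-13 kN/m (0→w₀ over full span):
  θ_1 = -w₀(2x(L-x)(L-2x)(x+2L)+x²(L-x)²)/(120LEI) = -(-13)·(2·8·(20-8)·(20-2·8)·(8+2·20)+8²·(20-8)²)/(120·20·100000) = 39/15625 rad
Load 2 — applied couple M₀=-15 kN·m at a=12 m (b=L-a=8):
  θ_2 = (R_Ax²/2 - M_Ax)/EI  [x≤a] with R_A=-27/25, M_A=-24/5 = ((-27/25)·8²/2 - (-24/5)·8)/100000 = 3/78125 rad
Load 3 — applied couple M₀=4 kN·m at a=10 m (b=L-a=10):
  θ_3 = (R_Ax²/2 - M_Ax)/EI  [x≤a] with R_A=3/10, M_A=1 = ((3/10)·8²/2 - 1·8)/100000 = 1/62500 rad
Load 4 — uniform load w=-5 kN/m over full span:
  θ_4 = -wx(L-x)(L-2x)/(12EI) = -(-5)·8·(20-8)·(20-2·8)/(12·100000) = 1/625 rad
Superposition: θ = Σ θ_i = 1297/312500 rad ≈ 0.004150 rad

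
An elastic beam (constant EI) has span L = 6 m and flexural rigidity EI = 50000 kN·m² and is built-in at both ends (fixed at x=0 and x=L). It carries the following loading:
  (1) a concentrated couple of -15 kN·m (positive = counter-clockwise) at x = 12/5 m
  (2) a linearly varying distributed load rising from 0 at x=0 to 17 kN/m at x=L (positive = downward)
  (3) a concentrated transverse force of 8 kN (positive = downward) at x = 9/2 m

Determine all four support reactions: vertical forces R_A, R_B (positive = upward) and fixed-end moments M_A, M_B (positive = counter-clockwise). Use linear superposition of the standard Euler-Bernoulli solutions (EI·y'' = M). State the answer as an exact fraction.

Load 1 — applied couple M₀=-15 kN·m at a=12/5 m (b=L-a=18/5):
  R_A = 6M₀ab/L³ = 6·(-15)·(12/5)·(18/5)/6³ = -18/5 kN
  M_A = M₀b(2a-b)/L² = (-15)·(18/5)·(2·(12/5)-(18/5))/6² = -9/5 kN·m
  R_B = -6M₀ab/L³ = -6·(-15)·(12/5)·(18/5)/6³ = 18/5 kN
  M_B = M₀a(2b-a)/L² = (-15)·(12/5)·(2·(18/5)-(12/5))/6² = -24/5 kN·m
Load 2 — triangular load w₀=17 kN/m (0→w₀ over full span):
  R_A = 3w₀L/20 = 3·17·6/20 = 153/10 kN
  M_A = w₀L²/30 = 17·6²/30 = 102/5 kN·m
  R_B = 7w₀L/20 = 7·17·6/20 = 357/10 kN
  M_B = -w₀L²/20 = -17·6²/20 = -153/5 kN·m
Load 3 — point force P=8 kN at a=9/2 m (b=L-a=3/2):
  R_A = Pb²(3a+b)/L³ = 8·(3/2)²·(3·(9/2)+(3/2))/6³ = 5/4 kN
  M_A = Pab²/L² = 8·(9/2)·(3/2)²/6² = 9/4 kN·m
  R_B = Pa²(a+3b)/L³ = 8·(9/2)²·((9/2)+3·(3/2))/6³ = 27/4 kN
  M_B = -Pa²b/L² = -8·(9/2)²·(3/2)/6² = -27/4 kN·m
Superposition: R_A = 259/20 kN, M_A = 417/20 kN·m, R_B = 921/20 kN, M_B = -843/20 kN·m

R_A = 259/20 kN, M_A = 417/20 kN·m, R_B = 921/20 kN, M_B = -843/20 kN·m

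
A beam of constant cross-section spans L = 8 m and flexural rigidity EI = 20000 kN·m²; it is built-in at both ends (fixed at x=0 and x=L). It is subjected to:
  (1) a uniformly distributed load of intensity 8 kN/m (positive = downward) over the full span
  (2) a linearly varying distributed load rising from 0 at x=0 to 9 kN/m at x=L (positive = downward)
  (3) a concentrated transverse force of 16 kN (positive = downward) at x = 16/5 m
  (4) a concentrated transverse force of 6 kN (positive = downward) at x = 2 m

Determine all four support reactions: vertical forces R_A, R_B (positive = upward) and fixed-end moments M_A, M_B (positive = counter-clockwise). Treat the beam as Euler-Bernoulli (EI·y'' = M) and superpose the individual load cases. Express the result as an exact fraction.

R_A = 116461/2000 kN, M_A = 130573/1500 kN·m, R_B = 127539/2000 kN, M_B = -129007/1500 kN·m

Load 1 — uniform load w=8 kN/m over full span:
  R_A = wL/2 = 8·8/2 = 32 kN
  M_A = wL²/12 = 8·8²/12 = 128/3 kN·m
  R_B = wL/2 = 8·8/2 = 32 kN
  M_B = -wL²/12 = -8·8²/12 = -128/3 kN·m
Load 2 — triangular load w₀=9 kN/m (0→w₀ over full span):
  R_A = 3w₀L/20 = 3·9·8/20 = 54/5 kN
  M_A = w₀L²/30 = 9·8²/30 = 96/5 kN·m
  R_B = 7w₀L/20 = 7·9·8/20 = 126/5 kN
  M_B = -w₀L²/20 = -9·8²/20 = -144/5 kN·m
Load 3 — point force P=16 kN at a=16/5 m (b=L-a=24/5):
  R_A = Pb²(3a+b)/L³ = 16·(24/5)²·(3·(16/5)+(24/5))/8³ = 1296/125 kN
  M_A = Pab²/L² = 16·(16/5)·(24/5)²/8² = 2304/125 kN·m
  R_B = Pa²(a+3b)/L³ = 16·(16/5)²·((16/5)+3·(24/5))/8³ = 704/125 kN
  M_B = -Pa²b/L² = -16·(16/5)²·(24/5)/8² = -1536/125 kN·m
Load 4 — point force P=6 kN at a=2 m (b=L-a=6):
  R_A = Pb²(3a+b)/L³ = 6·6²·(3·2+6)/8³ = 81/16 kN
  M_A = Pab²/L² = 6·2·6²/8² = 27/4 kN·m
  R_B = Pa²(a+3b)/L³ = 6·2²·(2+3·6)/8³ = 15/16 kN
  M_B = -Pa²b/L² = -6·2²·6/8² = -9/4 kN·m
Superposition: R_A = 116461/2000 kN, M_A = 130573/1500 kN·m, R_B = 127539/2000 kN, M_B = -129007/1500 kN·m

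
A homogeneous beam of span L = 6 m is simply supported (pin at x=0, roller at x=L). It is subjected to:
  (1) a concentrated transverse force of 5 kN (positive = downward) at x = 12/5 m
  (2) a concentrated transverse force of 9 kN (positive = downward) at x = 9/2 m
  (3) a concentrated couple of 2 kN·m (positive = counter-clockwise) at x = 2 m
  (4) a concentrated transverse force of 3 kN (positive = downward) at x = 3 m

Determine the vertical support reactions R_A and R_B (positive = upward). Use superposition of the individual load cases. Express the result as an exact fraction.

R_A = 85/12 kN, R_B = 119/12 kN

Load 1 — point force P=5 kN at a=12/5 m (b=L-a=18/5):
  R_A = Pb/L = 5·(18/5)/6 = 3 kN
  R_B = Pa/L = 5·(12/5)/6 = 2 kN
Load 2 — point force P=9 kN at a=9/2 m (b=L-a=3/2):
  R_A = Pb/L = 9·(3/2)/6 = 9/4 kN
  R_B = Pa/L = 9·(9/2)/6 = 27/4 kN
Load 3 — applied couple M₀=2 kN·m at a=2 m (b=L-a=4):
  R_A = M₀/L = 2/6 = 1/3 kN
  R_B = -M₀/L = -2/6 = -1/3 kN
Load 4 — point force P=3 kN at a=3 m (b=L-a=3):
  R_A = Pb/L = 3·3/6 = 3/2 kN
  R_B = Pa/L = 3·3/6 = 3/2 kN
Superposition: R_A = 85/12 kN, R_B = 119/12 kN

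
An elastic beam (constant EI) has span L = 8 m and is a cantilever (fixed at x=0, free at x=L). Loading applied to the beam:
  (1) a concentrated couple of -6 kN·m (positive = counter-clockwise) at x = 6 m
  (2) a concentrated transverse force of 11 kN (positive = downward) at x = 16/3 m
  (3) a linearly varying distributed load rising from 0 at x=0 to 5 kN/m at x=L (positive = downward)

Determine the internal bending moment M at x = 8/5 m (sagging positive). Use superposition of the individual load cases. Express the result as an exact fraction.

Load 1 — applied couple M₀=-6 kN·m at a=6 m (b=L-a=2):
  M_1 = M₀  [x≤a] = (-6) = -6 kN·m
Load 2 — point force P=11 kN at a=16/3 m (b=L-a=8/3):
  M_2 = -P(a-x)  [x≤a] = -11·((16/3)-(8/5)) = -616/15 kN·m
Load 3 — triangular load w₀=5 kN/m (0→w₀ over full span):
  M_3 = w₀Lx/2 - w₀L²/3 - w₀x³/(6L) = 5·8·(8/5)/2 - 5·8²/3 - 5·(8/5)³/(6·8) = -5632/75 kN·m
Superposition: M = Σ M_i = -3054/25 kN·m ≈ -122.160000 kN·m

M(8/5) = -3054/25 kN·m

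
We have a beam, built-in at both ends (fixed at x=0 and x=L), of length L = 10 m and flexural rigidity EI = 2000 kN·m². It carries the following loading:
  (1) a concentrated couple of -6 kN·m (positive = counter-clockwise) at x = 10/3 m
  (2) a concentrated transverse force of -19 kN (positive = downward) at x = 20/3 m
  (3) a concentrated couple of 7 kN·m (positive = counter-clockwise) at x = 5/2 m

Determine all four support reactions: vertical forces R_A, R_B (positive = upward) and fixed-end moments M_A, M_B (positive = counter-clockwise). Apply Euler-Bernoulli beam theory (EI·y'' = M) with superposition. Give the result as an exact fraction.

R_A = -10667/2160 kN, M_A = -6647/432 kN·m, R_B = -30373/2160 kN, M_B = 12241/432 kN·m

Load 1 — applied couple M₀=-6 kN·m at a=10/3 m (b=L-a=20/3):
  R_A = 6M₀ab/L³ = 6·(-6)·(10/3)·(20/3)/10³ = -4/5 kN
  M_A = M₀b(2a-b)/L² = (-6)·(20/3)·(2·(10/3)-(20/3))/10² = 0 kN·m
  R_B = -6M₀ab/L³ = -6·(-6)·(10/3)·(20/3)/10³ = 4/5 kN
  M_B = M₀a(2b-a)/L² = (-6)·(10/3)·(2·(20/3)-(10/3))/10² = -2 kN·m
Load 2 — point force P=-19 kN at a=20/3 m (b=L-a=10/3):
  R_A = Pb²(3a+b)/L³ = (-19)·(10/3)²·(3·(20/3)+(10/3))/10³ = -133/27 kN
  M_A = Pab²/L² = (-19)·(20/3)·(10/3)²/10² = -380/27 kN·m
  R_B = Pa²(a+3b)/L³ = (-19)·(20/3)²·((20/3)+3·(10/3))/10³ = -380/27 kN
  M_B = -Pa²b/L² = -(-19)·(20/3)²·(10/3)/10² = 760/27 kN·m
Load 3 — applied couple M₀=7 kN·m at a=5/2 m (b=L-a=15/2):
  R_A = 6M₀ab/L³ = 6·7·(5/2)·(15/2)/10³ = 63/80 kN
  M_A = M₀b(2a-b)/L² = 7·(15/2)·(2·(5/2)-(15/2))/10² = -21/16 kN·m
  R_B = -6M₀ab/L³ = -6·7·(5/2)·(15/2)/10³ = -63/80 kN
  M_B = M₀a(2b-a)/L² = 7·(5/2)·(2·(15/2)-(5/2))/10² = 35/16 kN·m
Superposition: R_A = -10667/2160 kN, M_A = -6647/432 kN·m, R_B = -30373/2160 kN, M_B = 12241/432 kN·m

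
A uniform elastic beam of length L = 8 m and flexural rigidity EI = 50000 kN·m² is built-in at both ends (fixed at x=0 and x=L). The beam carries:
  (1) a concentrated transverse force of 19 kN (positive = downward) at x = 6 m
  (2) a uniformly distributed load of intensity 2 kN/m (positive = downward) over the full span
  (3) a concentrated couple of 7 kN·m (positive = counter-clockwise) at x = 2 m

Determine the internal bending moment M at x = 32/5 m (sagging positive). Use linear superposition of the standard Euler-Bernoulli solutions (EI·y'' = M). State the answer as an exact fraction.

Load 1 — point force P=19 kN at a=6 m (b=L-a=2):
  M_1 = Pa²(a+3b)(L-x)/L³ - Pa²b/L²  [x>a] = 19·6²·(6+3·2)·(8-(32/5))/8³ - 19·6²·2/8² = 171/40 kN·m
Load 2 — uniform load w=2 kN/m over full span:
  M_2 = wLx/2 - wL²/12 - wx²/2 = 2·8·(32/5)/2 - 2·8²/12 - 2·(32/5)²/2 = -32/75 kN·m
Load 3 — applied couple M₀=7 kN·m at a=2 m (b=L-a=6):
  M_3 = R_Ax - M_A - M₀  [x>a] with R_A=63/64, M_A=-21/16 = (63/64)·(32/5) - (-21/16) - 7 = 49/80 kN·m
Superposition: M = Σ M_i = 5353/1200 kN·m ≈ 4.460833 kN·m

M(32/5) = 5353/1200 kN·m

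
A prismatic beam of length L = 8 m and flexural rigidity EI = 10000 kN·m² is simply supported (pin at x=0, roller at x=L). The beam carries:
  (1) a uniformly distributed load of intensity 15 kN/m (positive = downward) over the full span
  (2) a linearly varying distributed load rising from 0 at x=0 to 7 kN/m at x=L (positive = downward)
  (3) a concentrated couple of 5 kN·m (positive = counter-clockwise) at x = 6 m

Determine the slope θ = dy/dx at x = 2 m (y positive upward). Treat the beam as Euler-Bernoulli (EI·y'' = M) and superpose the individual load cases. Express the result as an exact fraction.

Load 1 — uniform load w=15 kN/m over full span:
  θ_1 = -w(L³-6Lx²+4x³)/(24EI) = -15·(8³-6·8·2²+4·2³)/(24·10000) = -11/500 rad
Load 2 — triangular load w₀=7 kN/m (0→w₀ over full span):
  θ_2 = -w₀(7L⁴-30L²x²+15x⁴)/(360LEI) = -7·(7·8⁴-30·8²·2²+15·2⁴)/(360·8·10000) = -9289/1800000 rad
Load 3 — applied couple M₀=5 kN·m at a=6 m (b=L-a=2):
  θ_3 = (M₀x²/(2L)+C₁)/EI  [x≤a] with C₁=M₀(3b²-L²)/(6L)=-65/12 = (5·2²/(2·8)+(-65/12))/10000 = -1/2400 rad
Superposition: θ = Σ θ_i = -49639/1800000 rad ≈ -0.027577 rad

θ(2) = -49639/1800000 rad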